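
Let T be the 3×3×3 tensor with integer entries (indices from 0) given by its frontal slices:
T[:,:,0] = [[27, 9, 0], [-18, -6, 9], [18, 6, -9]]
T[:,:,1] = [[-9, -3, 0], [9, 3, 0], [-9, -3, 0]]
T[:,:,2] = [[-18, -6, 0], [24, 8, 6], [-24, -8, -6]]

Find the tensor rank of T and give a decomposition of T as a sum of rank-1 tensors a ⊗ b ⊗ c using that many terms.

rank(T) = 2

Lower bound: in the mode-2 unfolding of T (rows indexed by j, columns by (i,k)) the 2×2 minor on rows j ∈ {0, 2}, columns (i,k) ∈ {(0,0), (1,0)} is det [[27, -18], [0, 9]] = 243 ≠ 0, so that unfolding has rank ≥ 2 and hence rank(T) ≥ 2 (CP rank is at least every unfolding rank, though it can be larger).
Upper bound: with S_k = T[:,:,k], the two rank-1 terms a₁b₁ᵀ, a₂b₂ᵀ are the rank-1 members of the pencil x·S₀ + y·S₁.
The 2×2 minor of x·S₀ + y·S₁ on rows {0,1}, columns {0,2} is 243·x² − 81·xy = 81·(3·x − y)(x), vanishing at (x:y) = (1:3) and (0:1).
M₁ = S₀ + 3·S₁ = [[0, 0, 0], [9, 3, 9], [-9, -3, -9]] = 3·(0, 1, -1)(3, 1, 3)ᵀ and M₂ = S₁ = [[-9, -3, 0], [9, 3, 0], [-9, -3, 0]] = (-3)·(1, -1, 1)(3, 1, 0)ᵀ, so take a₁ = (0, 1, -1), b₁ = (3, 1, 3), a₂ = (1, -1, 1), b₂ = (3, 1, 0).
Each slice is an integer combination of E₁ = a₁b₁ᵀ and E₂ = a₂b₂ᵀ: S₀ = 3·E₁ + 9·E₂, S₁ = −3·E₂, S₂ = 2·E₁ − 6·E₂; reading off coefficients, c₁ = (3, 0, 2) and c₂ = (9, -3, -6).
Hence T = (0, 1, -1) ⊗ (3, 1, 3) ⊗ (3, 0, 2) + (1, -1, 1) ⊗ (3, 1, 0) ⊗ (9, -3, -6), so rank(T) ≤ 2.
These bounds meet, so rank(T) = 2.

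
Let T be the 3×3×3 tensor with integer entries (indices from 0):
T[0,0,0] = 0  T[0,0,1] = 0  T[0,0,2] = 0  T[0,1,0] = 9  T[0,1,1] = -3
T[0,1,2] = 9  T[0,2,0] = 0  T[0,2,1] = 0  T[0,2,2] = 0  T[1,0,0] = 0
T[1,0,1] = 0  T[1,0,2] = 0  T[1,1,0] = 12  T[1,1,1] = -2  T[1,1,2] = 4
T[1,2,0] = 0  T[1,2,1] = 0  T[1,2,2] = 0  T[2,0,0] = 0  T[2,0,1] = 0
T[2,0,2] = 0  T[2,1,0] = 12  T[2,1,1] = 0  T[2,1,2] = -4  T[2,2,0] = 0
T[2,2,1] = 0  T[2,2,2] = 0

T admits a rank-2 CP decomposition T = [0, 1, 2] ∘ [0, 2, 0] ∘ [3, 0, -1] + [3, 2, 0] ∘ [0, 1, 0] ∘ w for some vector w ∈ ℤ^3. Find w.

Subtract the known terms from T to get the rank-1 residual R = [3, 2, 0] ∘ [0, 1, 0] ∘ w, so R[i,j,k] = a[i]·b[j]·w[k]. Pick indices with nonzero a[0]·b[1] = (3)·(1) = 3. Only the fibre through (0,1,·) is needed: R[0,1,:] = T[0,1,:] − Σₗ aₗ[0]bₗ[1]cₗ = [9, -3, 9] − (0)·(2)·[3, 0, -1] = [9, -3, 9]. Then w[k] = R[0,1,k] / 3 for each k, giving w = [9, -3, 9] / 3 = [3, -1, 3].

w = [3, -1, 3]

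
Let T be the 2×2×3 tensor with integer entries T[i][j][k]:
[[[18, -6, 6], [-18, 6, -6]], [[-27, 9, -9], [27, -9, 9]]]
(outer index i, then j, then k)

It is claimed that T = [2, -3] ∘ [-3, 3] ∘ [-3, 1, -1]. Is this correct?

Yes

Reconstruct entrywise from the claimed factors. For example, T[1,0,1] = 9 and Σₗ aₗ[1]bₗ[0]cₗ[1] = (-3)·(-3)·(1) = 9; checking all 12 entries, every one matches. The claim holds.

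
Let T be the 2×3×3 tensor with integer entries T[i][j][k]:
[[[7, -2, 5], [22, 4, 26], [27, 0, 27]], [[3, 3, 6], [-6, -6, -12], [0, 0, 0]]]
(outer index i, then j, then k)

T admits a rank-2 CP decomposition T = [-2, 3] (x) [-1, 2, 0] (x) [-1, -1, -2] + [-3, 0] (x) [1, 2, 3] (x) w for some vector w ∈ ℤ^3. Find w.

w = [-3, 0, -3]

Subtract the known terms from T to get the rank-1 residual R = [-3, 0] (x) [1, 2, 3] (x) w, so R[i,j,k] = a[i]·b[j]·w[k]. Pick indices with nonzero a[0]·b[0] = (-3)·(1) = -3. Only the fibre through (0,0,·) is needed: R[0,0,:] = T[0,0,:] − Σₗ aₗ[0]bₗ[0]cₗ = [7, -2, 5] − (-2)·(-1)·[-1, -1, -2] = [9, 0, 9]. Then w[k] = R[0,0,k] / -3 for each k, giving w = [9, 0, 9] / -3 = [-3, 0, -3].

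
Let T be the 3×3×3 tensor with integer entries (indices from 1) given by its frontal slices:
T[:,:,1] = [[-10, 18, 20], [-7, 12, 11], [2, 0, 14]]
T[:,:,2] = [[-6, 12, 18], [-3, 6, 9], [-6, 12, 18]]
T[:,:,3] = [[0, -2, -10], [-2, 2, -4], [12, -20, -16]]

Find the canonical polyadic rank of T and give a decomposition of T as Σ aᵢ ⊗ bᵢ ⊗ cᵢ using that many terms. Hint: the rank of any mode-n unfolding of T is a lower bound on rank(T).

Lower bound: the mode-2 unfolding of T (rows indexed by j, columns by (i,k) = (1,1), (1,2), (1,3), (2,1), (2,2), (2,3), (3,1), (3,2), (3,3)) is [[-10, -6, 0, -7, -3, -2, 2, -6, 12], [18, 12, -2, 12, 6, 2, 0, 12, -20], [20, 18, -10, 11, 9, -4, 14, 18, -16]].
There the 2×2 minor on rows j ∈ {1, 2}, columns (i,k) ∈ {(1,1), (1,2)} is det [[-10, -6], [18, 12]] = -12 ≠ 0, so this unfolding has rank ≥ 2; CP rank is at least every unfolding rank, so rank(T) ≥ 2. (Flattening ranks never certify an upper bound on CP rank; for that we must actually write T with 2 rank-1 terms.)
Upper bound — finding two terms. Write S_k = T[:,:,k] for the frontal slices: S₁ = [[-10, 18, 20], [-7, 12, 11], [2, 0, 14]], S₂ = [[-6, 12, 18], [-3, 6, 9], [-6, 12, 18]], S₃ = [[0, -2, -10], [-2, 2, -4], [12, -20, -16]].
If T = a₁ ⊗ b₁ ⊗ c₁ + a₂ ⊗ b₂ ⊗ c₂ then each S_k = c₁[k]·a₁b₁ᵀ + c₂[k]·a₂b₂ᵀ. S₁ and S₂ are linearly independent, so a₁b₁ᵀ and a₂b₂ᵀ must span the same plane of matrices: they are the rank-1 matrices of the form x·S₁ + y·S₂.
The 2×2 minor of x·S₁ + y·S₂ on rows {1,2}, columns {1,2} is 6·x² + 6·xy = 6·(x + y)(x), vanishing at (x:y) = (1:-1) and (0:1).
M₁ = S₁ − S₂ = [[-4, 6, 2], [-4, 6, 2], [8, -12, -4]] = (-2)·(1, 1, -2)(2, -3, -1)ᵀ and M₂ = S₂ = [[-6, 12, 18], [-3, 6, 9], [-6, 12, 18]] = (-3)·(2, 1, 2)(1, -2, -3)ᵀ, so take a₁ = (1, 1, -2), b₁ = (2, -3, -1), a₂ = (2, 1, 2), b₂ = (1, -2, -3).
Each slice is an integer combination of E₁ = a₁b₁ᵀ and E₂ = a₂b₂ᵀ: S₁ = −2·E₁ − 3·E₂, S₂ = −3·E₂, S₃ = −2·E₁ + 2·E₂; reading off coefficients, c₁ = (-2, 0, -2) and c₂ = (-3, -3, 2).
Hence T = (1, 1, -2) ⊗ (2, -3, -1) ⊗ (-2, 0, -2) + (2, 1, 2) ⊗ (1, -2, -3) ⊗ (-3, -3, 2), so rank(T) ≤ 2.
These bounds meet, so rank(T) = 2.

rank(T) = 2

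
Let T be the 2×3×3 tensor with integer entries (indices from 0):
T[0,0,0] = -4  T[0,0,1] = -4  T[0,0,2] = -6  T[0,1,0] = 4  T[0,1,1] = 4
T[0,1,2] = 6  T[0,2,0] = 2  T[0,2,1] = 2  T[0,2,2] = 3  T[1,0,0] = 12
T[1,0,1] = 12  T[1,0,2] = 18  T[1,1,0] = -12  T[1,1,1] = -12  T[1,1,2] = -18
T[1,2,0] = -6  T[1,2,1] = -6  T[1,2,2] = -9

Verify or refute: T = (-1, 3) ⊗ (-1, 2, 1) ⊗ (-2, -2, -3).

No

Reconstruct entry (0,0,0) from the claimed factors: Σₗ aₗ[0]bₗ[0]cₗ[0] = (-1)·(-1)·(-2) = -2, but T[0,0,0] = -4. The claim is false.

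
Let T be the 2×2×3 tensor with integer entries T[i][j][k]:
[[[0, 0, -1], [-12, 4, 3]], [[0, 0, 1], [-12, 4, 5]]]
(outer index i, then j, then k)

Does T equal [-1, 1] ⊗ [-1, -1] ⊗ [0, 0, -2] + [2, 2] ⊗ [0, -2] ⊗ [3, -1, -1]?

Reconstruct entry (0,0,2) from the claimed factors: Σₗ aₗ[0]bₗ[0]cₗ[2] = (-1)·(-1)·(-2) + (2)·(0)·(-1) = -2, but T[0,0,2] = -1. The claim is false.

No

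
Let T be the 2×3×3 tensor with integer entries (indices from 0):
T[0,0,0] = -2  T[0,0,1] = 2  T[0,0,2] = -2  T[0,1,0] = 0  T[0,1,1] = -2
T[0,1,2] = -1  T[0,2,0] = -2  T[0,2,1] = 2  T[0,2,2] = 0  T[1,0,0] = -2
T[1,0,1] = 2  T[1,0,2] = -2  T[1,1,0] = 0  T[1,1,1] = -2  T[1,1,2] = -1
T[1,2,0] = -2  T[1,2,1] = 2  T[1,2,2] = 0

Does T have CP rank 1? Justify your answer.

The mode-2 unfolding of T (rows indexed by j, columns by (i,k) = (0,0), (0,1), (0,2), (1,0), (1,1), (1,2)) is [[-2, 2, -2, -2, 2, -2], [0, -2, -1, 0, -2, -1], [-2, 2, 0, -2, 2, 0]].
There the 3×3 minor on rows j ∈ {0, 1, 2}, columns (i,k) ∈ {(0,0), (0,1), (0,2)} is det [[-2, 2, -2], [0, -2, -1], [-2, 2, 0]] = 8 ≠ 0, so this unfolding has rank ≥ 3; CP rank is at least every unfolding rank, so rank(T) ≥ 3.
In particular rank(T) ≥ 3 > 1, so T is not rank-1.

No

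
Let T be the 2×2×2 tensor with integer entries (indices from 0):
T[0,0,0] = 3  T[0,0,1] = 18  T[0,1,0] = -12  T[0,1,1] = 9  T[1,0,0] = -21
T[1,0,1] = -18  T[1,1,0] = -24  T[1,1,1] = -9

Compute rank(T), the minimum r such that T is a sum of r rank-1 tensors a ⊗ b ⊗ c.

2

Lower bound: the mode-3 unfolding of T (rows indexed by k, columns by (i,j) = (0,0), (0,1), (1,0), (1,1)) is [[3, -12, -21, -24], [18, 9, -18, -9]].
There the 2×2 minor on rows k ∈ {0, 1}, columns (i,j) ∈ {(0,0), (0,1)} is det [[3, -12], [18, 9]] = 243 ≠ 0, so this unfolding has rank ≥ 2; CP rank is at least every unfolding rank, so rank(T) ≥ 2. (Unfolding ranks only ever bound the CP rank from below — rank(T) can be strictly larger than all of them — so the matching upper bound has to come from an explicit 2-term decomposition.)
Upper bound — finding two terms. Write S_k = T[:,:,k] for the frontal slices: S₀ = [[3, -12], [-21, -24]], S₁ = [[18, 9], [-18, -9]].
If T = a₁ ⊗ b₁ ⊗ c₁ + a₂ ⊗ b₂ ⊗ c₂ then each S_k = c₁[k]·a₁b₁ᵀ + c₂[k]·a₂b₂ᵀ. S₀ and S₁ are linearly independent, so a₁b₁ᵀ and a₂b₂ᵀ must span the same plane of matrices: they are the rank-1 matrices of the form x·S₀ + y·S₁.
det(x·S₀ + y·S₁) is −324·x² − 486·xy = (-162)·(2·x + 3·y)(x), vanishing at (x:y) = (3:-2) and (0:1).
M₁ = 3·S₀ − 2·S₁ = [[-27, -54], [-27, -54]] = (-27)·[1, 1][1, 2]ᵀ and M₂ = S₁ = [[18, 9], [-18, -9]] = 9·[1, -1][2, 1]ᵀ, so take a₁ = [1, 1], b₁ = [1, 2], a₂ = [1, -1], b₂ = [2, 1].
Each slice is an integer combination of E₁ = a₁b₁ᵀ and E₂ = a₂b₂ᵀ: S₀ = −9·E₁ + 6·E₂, S₁ = 9·E₂; reading off coefficients, c₁ = [-9, 0] and c₂ = [6, 9].
Hence T = [1, 1] ⊗ [1, 2] ⊗ [-9, 0] + [1, -1] ⊗ [2, 1] ⊗ [6, 9], so rank(T) ≤ 2.
These bounds meet, so rank(T) = 2.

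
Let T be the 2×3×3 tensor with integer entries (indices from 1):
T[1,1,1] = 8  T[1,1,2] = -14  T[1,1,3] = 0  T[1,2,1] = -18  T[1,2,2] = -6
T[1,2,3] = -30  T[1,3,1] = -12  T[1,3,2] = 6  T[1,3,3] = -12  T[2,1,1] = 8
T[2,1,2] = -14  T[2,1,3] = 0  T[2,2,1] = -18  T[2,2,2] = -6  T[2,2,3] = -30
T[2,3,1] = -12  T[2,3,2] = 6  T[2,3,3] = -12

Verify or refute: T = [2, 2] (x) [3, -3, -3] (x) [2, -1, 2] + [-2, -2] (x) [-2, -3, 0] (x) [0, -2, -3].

Reconstruct entry (1,1,1) from the claimed factors: Σₗ aₗ[1]bₗ[1]cₗ[1] = (2)·(3)·(2) + (-2)·(-2)·(0) = 12, but T[1,1,1] = 8. The claim is false.

No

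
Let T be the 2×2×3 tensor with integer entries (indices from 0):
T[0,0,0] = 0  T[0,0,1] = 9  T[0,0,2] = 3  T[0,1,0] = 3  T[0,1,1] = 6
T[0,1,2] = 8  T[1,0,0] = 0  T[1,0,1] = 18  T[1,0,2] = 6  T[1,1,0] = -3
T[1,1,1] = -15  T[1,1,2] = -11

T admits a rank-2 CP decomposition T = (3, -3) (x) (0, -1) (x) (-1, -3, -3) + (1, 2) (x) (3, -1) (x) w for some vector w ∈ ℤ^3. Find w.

Subtract the known terms from T to get the rank-1 residual R = (1, 2) (x) (3, -1) (x) w, so R[i,j,k] = a[i]·b[j]·w[k]. Pick indices with nonzero a[0]·b[0] = (1)·(3) = 3. Only the fibre through (0,0,·) is needed: R[0,0,:] = T[0,0,:] − Σₗ aₗ[0]bₗ[0]cₗ = [0, 9, 3] − (3)·(0)·(-1, -3, -3) = [0, 9, 3]. Then w[k] = R[0,0,k] / 3 for each k, giving w = [0, 9, 3] / 3 = (0, 3, 1).

w = (0, 3, 1)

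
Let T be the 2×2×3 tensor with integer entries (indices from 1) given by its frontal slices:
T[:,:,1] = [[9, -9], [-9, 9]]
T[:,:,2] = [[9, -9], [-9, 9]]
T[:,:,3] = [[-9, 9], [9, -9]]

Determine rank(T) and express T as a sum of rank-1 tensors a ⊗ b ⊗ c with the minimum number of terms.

rank(T) = 1

Lower bound: T ≠ 0 (e.g. T[1,1,1] = 9), so rank(T) ≥ 1.
Upper bound: if T = a ⊗ b ⊗ c then every fibre of T is a multiple of the corresponding factor, so read the factors off the fibres through the nonzero entry T[1,1,1] = 9.
The mode-1 fibre T[:,1,1] = [9, -9] gives a = [1, -1] (primitive direction); the mode-2 fibre T[1,:,1] = [9, -9] gives b = [1, -1]; then c[k] = T[1,1,k] / (a[1]·b[1]) = [9, 9, -9] / 1 = [9, 9, -9].
Expanding [1, -1] ⊗ [1, -1] ⊗ [9, 9, -9] reproduces all 12 entries of T, so T = [1, -1] ⊗ [1, -1] ⊗ [9, 9, -9] and rank(T) ≤ 1.
These bounds meet, so rank(T) = 1.
Check entry T[1,1,3] = -9: (1)·(1)·(-9) = -9.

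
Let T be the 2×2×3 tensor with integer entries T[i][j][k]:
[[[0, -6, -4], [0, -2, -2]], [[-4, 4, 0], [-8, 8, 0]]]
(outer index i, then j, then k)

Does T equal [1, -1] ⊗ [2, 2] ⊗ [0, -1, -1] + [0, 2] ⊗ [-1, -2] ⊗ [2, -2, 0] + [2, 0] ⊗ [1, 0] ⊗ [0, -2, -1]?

No

Reconstruct entry (1,0,1) from the claimed factors: Σₗ aₗ[1]bₗ[0]cₗ[1] = (-1)·(2)·(-1) + (2)·(-1)·(-2) + (0)·(1)·(-2) = 6, but T[1,0,1] = 4. The claim is false.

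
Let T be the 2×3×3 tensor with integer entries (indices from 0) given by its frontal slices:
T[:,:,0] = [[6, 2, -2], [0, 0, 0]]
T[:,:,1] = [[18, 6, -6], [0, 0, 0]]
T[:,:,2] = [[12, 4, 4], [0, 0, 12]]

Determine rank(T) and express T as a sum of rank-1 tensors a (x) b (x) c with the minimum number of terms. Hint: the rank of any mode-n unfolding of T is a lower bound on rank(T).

rank(T) = 2

Lower bound: the mode-1 unfolding of T (rows indexed by i, columns by (j,k) = (0,0), (0,1), (0,2), (1,0), (1,1), (1,2), (2,0), (2,1), (2,2)) is [[6, 18, 12, 2, 6, 4, -2, -6, 4], [0, 0, 0, 0, 0, 0, 0, 0, 12]].
There the 2×2 minor on rows i ∈ {0, 1}, columns (j,k) ∈ {(0,0), (2,2)} is det [[6, 4], [0, 12]] = 72 ≠ 0, so this unfolding has rank ≥ 2; CP rank is at least every unfolding rank, so rank(T) ≥ 2. (Flattening ranks never certify an upper bound on CP rank; for that we must actually write T with 2 rank-1 terms.)
Upper bound — finding two terms. Write S_k = T[:,:,k] for the frontal slices: S₀ = [[6, 2, -2], [0, 0, 0]], S₁ = [[18, 6, -6], [0, 0, 0]], S₂ = [[12, 4, 4], [0, 0, 12]].
If T = a₁ (x) b₁ (x) c₁ + a₂ (x) b₂ (x) c₂ then each S_k = c₁[k]·a₁b₁ᵀ + c₂[k]·a₂b₂ᵀ. S₀ and S₂ are linearly independent, so a₁b₁ᵀ and a₂b₂ᵀ must span the same plane of matrices: they are the rank-1 matrices of the form x·S₀ + y·S₂.
The 2×2 minor of x·S₀ + y·S₂ on rows {0,1}, columns {0,2} is 72·xy + 144·y² = 72·(x + 2·y)(y), vanishing at (x:y) = (2:-1) and (1:0).
M₁ = 2·S₀ − S₂ = [[0, 0, -8], [0, 0, -12]] = (-4)·(2, 3)(0, 0, 1)ᵀ and M₂ = S₀ = [[6, 2, -2], [0, 0, 0]] = 2·(1, 0)(3, 1, -1)ᵀ, so take a₁ = (2, 3), b₁ = (0, 0, 1), a₂ = (1, 0), b₂ = (3, 1, -1).
Each slice is an integer combination of E₁ = a₁b₁ᵀ and E₂ = a₂b₂ᵀ: S₀ = 2·E₂, S₁ = 6·E₂, S₂ = 4·E₁ + 4·E₂; reading off coefficients, c₁ = (0, 0, 4) and c₂ = (2, 6, 4).
Hence T = (2, 3) (x) (0, 0, 1) (x) (0, 0, 4) + (1, 0) (x) (3, 1, -1) (x) (2, 6, 4), so rank(T) ≤ 2.
These bounds meet, so rank(T) = 2.
Check entry T[1,0,1] = 0: (3)·(0)·(0) + (0)·(3)·(6) = 0.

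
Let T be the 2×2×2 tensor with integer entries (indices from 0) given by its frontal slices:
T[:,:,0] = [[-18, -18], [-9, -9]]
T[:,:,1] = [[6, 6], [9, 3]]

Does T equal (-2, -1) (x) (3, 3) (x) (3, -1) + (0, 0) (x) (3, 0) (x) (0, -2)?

No

Reconstruct entry (1,0,1) from the claimed factors: Σₗ aₗ[1]bₗ[0]cₗ[1] = (-1)·(3)·(-1) + (0)·(3)·(-2) = 3, but T[1,0,1] = 9. The claim is false.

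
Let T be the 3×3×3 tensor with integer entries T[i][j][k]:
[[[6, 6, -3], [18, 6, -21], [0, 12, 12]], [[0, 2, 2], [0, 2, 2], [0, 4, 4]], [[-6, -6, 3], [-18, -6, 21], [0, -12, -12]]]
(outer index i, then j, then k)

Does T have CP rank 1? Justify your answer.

The mode-2 unfolding of T (rows indexed by j, columns by (i,k) = (0,0), (0,1), (0,2), (1,0), (1,1), (1,2), (2,0), (2,1), (2,2)) is [[6, 6, -3, 0, 2, 2, -6, -6, 3], [18, 6, -21, 0, 2, 2, -18, -6, 21], [0, 12, 12, 0, 4, 4, 0, -12, -12]].
There the 2×2 minor on rows j ∈ {0, 1}, columns (i,k) ∈ {(0,0), (0,1)} is det [[6, 6], [18, 6]] = -72 ≠ 0, so this unfolding has rank ≥ 2; CP rank is at least every unfolding rank, so rank(T) ≥ 2.
In particular rank(T) ≥ 2 > 1, so T is not rank-1.

No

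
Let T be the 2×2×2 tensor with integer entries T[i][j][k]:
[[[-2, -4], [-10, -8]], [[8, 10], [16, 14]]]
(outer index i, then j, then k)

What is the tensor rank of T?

2

Lower bound: the mode-2 unfolding of T (rows indexed by j, columns by (i,k) = (0,0), (0,1), (1,0), (1,1)) is [[-2, -4, 8, 10], [-10, -8, 16, 14]].
There the 2×2 minor on rows j ∈ {0, 1}, columns (i,k) ∈ {(0,0), (0,1)} is det [[-2, -4], [-10, -8]] = -24 ≠ 0, so this unfolding has rank ≥ 2; CP rank is at least every unfolding rank, so rank(T) ≥ 2. (Unfolding ranks only ever bound the CP rank from below — rank(T) can be strictly larger than all of them — so the matching upper bound has to come from an explicit 2-term decomposition.)
Upper bound — finding two terms. Write S_k = T[:,:,k] for the frontal slices: S₀ = [[-2, -10], [8, 16]], S₁ = [[-4, -8], [10, 14]].
If T = a₁ (x) b₁ (x) c₁ + a₂ (x) b₂ (x) c₂ then each S_k = c₁[k]·a₁b₁ᵀ + c₂[k]·a₂b₂ᵀ. S₀ and S₁ are linearly independent, so a₁b₁ᵀ and a₂b₂ᵀ must span the same plane of matrices: they are the rank-1 matrices of the form x·S₀ + y·S₁.
det(x·S₀ + y·S₁) is 48·x² + 72·xy + 24·y² = 24·(x + y)(2·x + y), vanishing at (x:y) = (1:-1) and (1:-2).
M₁ = S₀ − S₁ = [[2, -2], [-2, 2]] = 2·[1, -1][1, -1]ᵀ and M₂ = S₀ − 2·S₁ = [[6, 6], [-12, -12]] = 6·[1, -2][1, 1]ᵀ, so take a₁ = [1, -1], b₁ = [1, -1], a₂ = [1, -2], b₂ = [1, 1].
Each slice is an integer combination of E₁ = a₁b₁ᵀ and E₂ = a₂b₂ᵀ: S₀ = 4·E₁ − 6·E₂, S₁ = 2·E₁ − 6·E₂; reading off coefficients, c₁ = [4, 2] and c₂ = [-6, -6].
Hence T = [1, -1] (x) [1, -1] (x) [4, 2] + [1, -2] (x) [1, 1] (x) [-6, -6], so rank(T) ≤ 2.
These bounds meet, so rank(T) = 2.
Check entry T[1,0,1] = 10: (-1)·(1)·(2) + (-2)·(1)·(-6) = 10.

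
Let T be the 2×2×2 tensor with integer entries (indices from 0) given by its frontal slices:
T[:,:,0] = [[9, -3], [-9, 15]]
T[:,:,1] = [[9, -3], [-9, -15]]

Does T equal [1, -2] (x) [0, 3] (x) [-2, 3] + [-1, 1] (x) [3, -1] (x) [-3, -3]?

Reconstruct entry (0,1,0) from the claimed factors: Σₗ aₗ[0]bₗ[1]cₗ[0] = (1)·(3)·(-2) + (-1)·(-1)·(-3) = -9, but T[0,1,0] = -3. The claim is false.

No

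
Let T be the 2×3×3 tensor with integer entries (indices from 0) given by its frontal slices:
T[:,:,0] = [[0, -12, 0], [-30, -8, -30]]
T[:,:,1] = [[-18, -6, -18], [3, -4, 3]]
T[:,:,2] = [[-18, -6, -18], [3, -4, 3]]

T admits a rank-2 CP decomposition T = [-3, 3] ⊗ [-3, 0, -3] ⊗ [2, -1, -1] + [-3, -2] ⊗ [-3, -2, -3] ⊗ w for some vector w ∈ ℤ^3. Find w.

w = [-2, -1, -1]

Subtract the known terms from T to get the rank-1 residual R = [-3, -2] ⊗ [-3, -2, -3] ⊗ w, so R[i,j,k] = a[i]·b[j]·w[k]. Pick indices with nonzero a[0]·b[0] = (-3)·(-3) = 9. Only the fibre through (0,0,·) is needed: R[0,0,:] = T[0,0,:] − Σₗ aₗ[0]bₗ[0]cₗ = [0, -18, -18] − (-3)·(-3)·[2, -1, -1] = [-18, -9, -9]. Then w[k] = R[0,0,k] / 9 for each k, giving w = [-18, -9, -9] / 9 = [-2, -1, -1].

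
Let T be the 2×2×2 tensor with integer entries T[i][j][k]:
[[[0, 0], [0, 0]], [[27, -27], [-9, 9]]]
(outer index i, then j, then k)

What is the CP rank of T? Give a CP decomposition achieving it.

rank(T) = 1

Lower bound: T ≠ 0 (e.g. T[1,0,0] = 27), so rank(T) ≥ 1.
Upper bound: if T = a ⊗ b ⊗ c then every fibre of T is a multiple of the corresponding factor, so read the factors off the fibres through the nonzero entry T[1,0,0] = 27.
The mode-1 fibre T[:,0,0] = [0, 27] gives a = [0, 1] (primitive direction); the mode-2 fibre T[1,:,0] = [27, -9] gives b = [3, -1]; then c[k] = T[1,0,k] / (a[1]·b[0]) = [27, -27] / 3 = [9, -9].
Expanding [0, 1] ⊗ [3, -1] ⊗ [9, -9] reproduces all 8 entries of T, so T = [0, 1] ⊗ [3, -1] ⊗ [9, -9] and rank(T) ≤ 1.
These bounds meet, so rank(T) = 1.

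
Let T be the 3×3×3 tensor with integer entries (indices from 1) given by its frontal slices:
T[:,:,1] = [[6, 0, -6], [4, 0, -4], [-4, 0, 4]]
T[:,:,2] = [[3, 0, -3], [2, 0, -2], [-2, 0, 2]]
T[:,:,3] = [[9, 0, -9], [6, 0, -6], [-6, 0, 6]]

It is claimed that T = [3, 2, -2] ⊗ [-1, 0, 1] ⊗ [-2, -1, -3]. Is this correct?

Reconstruct entrywise from the claimed factors. For example, T[2,1,1] = 4 and Σₗ aₗ[2]bₗ[1]cₗ[1] = (2)·(-1)·(-2) = 4; checking all 27 entries, every one matches. The claim holds.

Yes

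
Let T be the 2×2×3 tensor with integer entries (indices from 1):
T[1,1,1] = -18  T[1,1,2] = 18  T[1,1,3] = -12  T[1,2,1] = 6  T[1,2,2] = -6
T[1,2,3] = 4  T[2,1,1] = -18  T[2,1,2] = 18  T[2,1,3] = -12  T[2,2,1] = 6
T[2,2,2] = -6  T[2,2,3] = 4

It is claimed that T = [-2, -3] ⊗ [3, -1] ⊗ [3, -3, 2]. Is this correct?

Reconstruct entry (2,1,1) from the claimed factors: Σₗ aₗ[2]bₗ[1]cₗ[1] = (-3)·(3)·(3) = -27, but T[2,1,1] = -18. The claim is false.

No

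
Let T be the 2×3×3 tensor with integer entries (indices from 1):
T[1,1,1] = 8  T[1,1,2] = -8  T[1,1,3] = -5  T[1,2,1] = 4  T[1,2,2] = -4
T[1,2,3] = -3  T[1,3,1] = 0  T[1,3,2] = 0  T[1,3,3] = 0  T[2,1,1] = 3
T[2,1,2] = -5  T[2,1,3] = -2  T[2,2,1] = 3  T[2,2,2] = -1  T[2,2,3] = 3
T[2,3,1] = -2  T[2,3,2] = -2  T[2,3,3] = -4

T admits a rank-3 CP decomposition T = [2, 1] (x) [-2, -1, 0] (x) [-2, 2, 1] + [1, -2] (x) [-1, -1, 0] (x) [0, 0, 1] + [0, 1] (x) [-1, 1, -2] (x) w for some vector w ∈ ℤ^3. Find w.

Subtract the known terms from T to get the rank-1 residual R = [0, 1] (x) [-1, 1, -2] (x) w, so R[i,j,k] = a[i]·b[j]·w[k]. Pick indices with nonzero a[2]·b[1] = (1)·(-1) = -1. Only the fibre through (2,1,·) is needed: R[2,1,:] = T[2,1,:] − Σₗ aₗ[2]bₗ[1]cₗ = [3, -5, -2] − (1)·(-2)·[-2, 2, 1] − (-2)·(-1)·[0, 0, 1] = [-1, -1, -2]. Then w[k] = R[2,1,k] / -1 for each k, giving w = [-1, -1, -2] / -1 = [1, 1, 2].

w = [1, 1, 2]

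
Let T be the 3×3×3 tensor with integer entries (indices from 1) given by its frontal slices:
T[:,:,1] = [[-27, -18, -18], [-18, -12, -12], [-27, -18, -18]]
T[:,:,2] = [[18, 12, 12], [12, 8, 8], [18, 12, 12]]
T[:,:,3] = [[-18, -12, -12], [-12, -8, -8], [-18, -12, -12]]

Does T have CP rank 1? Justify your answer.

If T = a ⊗ b ⊗ c then every fibre of T is a multiple of the corresponding factor, so read the factors off the fibres through the nonzero entry T[1,1,1] = -27.
The mode-1 fibre T[:,1,1] = [-27, -18, -27] gives a = (3, 2, 3) (primitive direction); the mode-2 fibre T[1,:,1] = [-27, -18, -18] gives b = (3, 2, 2); then c[k] = T[1,1,k] / (a[1]·b[1]) = [-27, 18, -18] / 9 = (-3, 2, -2).
Expanding (3, 2, 3) ⊗ (3, 2, 2) ⊗ (-3, 2, -2) reproduces all 27 entries of T, so T = (3, 2, 3) ⊗ (3, 2, 2) ⊗ (-3, 2, -2) and rank(T) ≤ 1.
Equivalently every frontal slice T[:,:,k] is c[k] times the rank-1 matrix (3, 2, 3) ⊗ (3, 2, 2). So T has rank 1 (it is nonzero).

Yes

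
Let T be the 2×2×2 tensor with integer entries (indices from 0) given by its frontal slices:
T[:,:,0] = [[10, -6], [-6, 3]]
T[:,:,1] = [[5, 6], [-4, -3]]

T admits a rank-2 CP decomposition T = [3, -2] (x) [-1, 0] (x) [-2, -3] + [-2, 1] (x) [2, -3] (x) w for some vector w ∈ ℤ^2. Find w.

w = [-1, 1]

Subtract the known terms from T to get the rank-1 residual R = [-2, 1] (x) [2, -3] (x) w, so R[i,j,k] = a[i]·b[j]·w[k]. Pick indices with nonzero a[0]·b[0] = (-2)·(2) = -4. Only the fibre through (0,0,·) is needed: R[0,0,:] = T[0,0,:] − Σₗ aₗ[0]bₗ[0]cₗ = [10, 5] − (3)·(-1)·[-2, -3] = [4, -4]. Then w[k] = R[0,0,k] / -4 for each k, giving w = [4, -4] / -4 = [-1, 1].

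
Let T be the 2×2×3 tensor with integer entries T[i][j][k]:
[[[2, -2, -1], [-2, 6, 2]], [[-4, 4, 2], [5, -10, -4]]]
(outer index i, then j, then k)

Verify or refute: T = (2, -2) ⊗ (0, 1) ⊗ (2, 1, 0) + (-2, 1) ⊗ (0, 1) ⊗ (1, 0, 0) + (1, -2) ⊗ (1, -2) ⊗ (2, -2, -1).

Reconstruct entrywise from the claimed factors. For example, T[1,1,0] = 5 and Σₗ aₗ[1]bₗ[1]cₗ[0] = (-2)·(1)·(2) + (1)·(1)·(1) + (-2)·(-2)·(2) = 5; checking all 12 entries, every one matches. The claim holds.

Yes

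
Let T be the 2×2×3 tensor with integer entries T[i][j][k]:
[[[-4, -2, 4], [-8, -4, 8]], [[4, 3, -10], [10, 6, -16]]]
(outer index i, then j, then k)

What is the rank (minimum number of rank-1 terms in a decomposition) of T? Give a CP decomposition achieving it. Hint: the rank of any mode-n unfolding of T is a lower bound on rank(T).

Lower bound: the mode-2 unfolding of T (rows indexed by j, columns by (i,k) = (0,0), (0,1), (0,2), (1,0), (1,1), (1,2)) is [[-4, -2, 4, 4, 3, -10], [-8, -4, 8, 10, 6, -16]].
There the 2×2 minor on rows j ∈ {0, 1}, columns (i,k) ∈ {(0,0), (1,0)} is det [[-4, 4], [-8, 10]] = -8 ≠ 0, so this unfolding has rank ≥ 2; CP rank is at least every unfolding rank, so rank(T) ≥ 2. (This is only a lower bound: in general the CP rank may exceed every unfolding rank, so we still need to exhibit 2 rank-1 terms summing to T.)
Upper bound — finding two terms. Write S_k = T[:,:,k] for the frontal slices: S₀ = [[-4, -8], [4, 10]], S₁ = [[-2, -4], [3, 6]], S₂ = [[4, 8], [-10, -16]].
If T = a₁ (x) b₁ (x) c₁ + a₂ (x) b₂ (x) c₂ then each S_k = c₁[k]·a₁b₁ᵀ + c₂[k]·a₂b₂ᵀ. S₀ and S₁ are linearly independent, so a₁b₁ᵀ and a₂b₂ᵀ must span the same plane of matrices: they are the rank-1 matrices of the form x·S₀ + y·S₁.
det(x·S₀ + y·S₁) is −8·x² − 4·xy = (-4)·(2·x + y)(x), vanishing at (x:y) = (1:-2) and (0:1).
M₁ = S₀ − 2·S₁ = [[0, 0], [-2, -2]] = (-2)·[0, 1][1, 1]ᵀ and M₂ = S₁ = [[-2, -4], [3, 6]] = −[2, -3][1, 2]ᵀ, so take a₁ = [0, 1], b₁ = [1, 1], a₂ = [2, -3], b₂ = [1, 2].
Each slice is an integer combination of E₁ = a₁b₁ᵀ and E₂ = a₂b₂ᵀ: S₀ = −2·E₁ − 2·E₂, S₁ = −E₂, S₂ = −4·E₁ + 2·E₂; reading off coefficients, c₁ = [-2, 0, -4] and c₂ = [-2, -1, 2].
Hence T = [0, 1] (x) [1, 1] (x) [-2, 0, -4] + [2, -3] (x) [1, 2] (x) [-2, -1, 2], so rank(T) ≤ 2.
These bounds meet, so rank(T) = 2.

rank(T) = 2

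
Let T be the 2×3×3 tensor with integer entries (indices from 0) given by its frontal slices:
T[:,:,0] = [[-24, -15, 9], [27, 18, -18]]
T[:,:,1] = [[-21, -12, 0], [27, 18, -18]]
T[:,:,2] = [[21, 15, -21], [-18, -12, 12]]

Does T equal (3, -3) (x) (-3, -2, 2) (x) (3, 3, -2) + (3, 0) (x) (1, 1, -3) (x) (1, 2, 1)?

Yes

Reconstruct entrywise from the claimed factors. For example, T[1,1,0] = 18 and Σₗ aₗ[1]bₗ[1]cₗ[0] = (-3)·(-2)·(3) + (0)·(1)·(1) = 18; checking all 18 entries, every one matches. The claim holds.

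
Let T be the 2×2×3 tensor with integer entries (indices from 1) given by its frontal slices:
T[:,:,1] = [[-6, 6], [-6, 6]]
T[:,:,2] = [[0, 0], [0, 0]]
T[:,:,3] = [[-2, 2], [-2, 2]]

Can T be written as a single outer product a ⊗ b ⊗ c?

Yes

The mode-1 fibre T[:,1,1] = [-6, -6] gives a = (1, 1) (primitive direction); the mode-2 fibre T[1,:,1] = [-6, 6] gives b = (1, -1); then c[k] = T[1,1,k] / (a[1]·b[1]) = [-6, 0, -2] / 1 = (-6, 0, -2).
Expanding (1, 1) ⊗ (1, -1) ⊗ (-6, 0, -2) reproduces all 12 entries of T, so T = (1, 1) ⊗ (1, -1) ⊗ (-6, 0, -2) and rank(T) ≤ 1.
Equivalently every frontal slice T[:,:,k] is c[k] times the rank-1 matrix (1, 1) ⊗ (1, -1). So T has rank 1 (it is nonzero).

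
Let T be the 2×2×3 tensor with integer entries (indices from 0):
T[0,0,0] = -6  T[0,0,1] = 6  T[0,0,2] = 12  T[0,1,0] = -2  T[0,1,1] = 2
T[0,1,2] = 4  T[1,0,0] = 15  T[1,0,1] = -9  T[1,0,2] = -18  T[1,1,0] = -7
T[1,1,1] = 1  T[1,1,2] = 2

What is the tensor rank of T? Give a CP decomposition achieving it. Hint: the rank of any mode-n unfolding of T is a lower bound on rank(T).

Lower bound: the mode-3 unfolding of T (rows indexed by k, columns by (i,j) = (0,0), (0,1), (1,0), (1,1)) is [[-6, -2, 15, -7], [6, 2, -9, 1], [12, 4, -18, 2]].
There the 2×2 minor on rows k ∈ {0, 1}, columns (i,j) ∈ {(0,0), (1,0)} is det [[-6, 15], [6, -9]] = -36 ≠ 0, so this unfolding has rank ≥ 2; CP rank is at least every unfolding rank, so rank(T) ≥ 2. (Unfolding ranks only ever bound the CP rank from below — rank(T) can be strictly larger than all of them — so the matching upper bound has to come from an explicit 2-term decomposition.)
Upper bound — finding two terms. Write S_k = T[:,:,k] for the frontal slices: S₀ = [[-6, -2], [15, -7]], S₁ = [[6, 2], [-9, 1]], S₂ = [[12, 4], [-18, 2]].
If T = a₁ ⊗ b₁ ⊗ c₁ + a₂ ⊗ b₂ ⊗ c₂ then each S_k = c₁[k]·a₁b₁ᵀ + c₂[k]·a₂b₂ᵀ. S₀ and S₁ are linearly independent, so a₁b₁ᵀ and a₂b₂ᵀ must span the same plane of matrices: they are the rank-1 matrices of the form x·S₀ + y·S₁.
det(x·S₀ + y·S₁) is 72·x² − 96·xy + 24·y² = 24·(3·x − y)(x − y), vanishing at (x:y) = (1:3) and (1:1).
M₁ = S₀ + 3·S₁ = [[12, 4], [-12, -4]] = 4·(1, -1)(3, 1)ᵀ and M₂ = S₀ + S₁ = [[0, 0], [6, -6]] = 6·(0, 1)(1, -1)ᵀ, so take a₁ = (1, -1), b₁ = (3, 1), a₂ = (0, 1), b₂ = (1, -1).
Each slice is an integer combination of E₁ = a₁b₁ᵀ and E₂ = a₂b₂ᵀ: S₀ = −2·E₁ + 9·E₂, S₁ = 2·E₁ − 3·E₂, S₂ = 4·E₁ − 6·E₂; reading off coefficients, c₁ = (-2, 2, 4) and c₂ = (9, -3, -6).
Hence T = (1, -1) ⊗ (3, 1) ⊗ (-2, 2, 4) + (0, 1) ⊗ (1, -1) ⊗ (9, -3, -6), so rank(T) ≤ 2.
These bounds meet, so rank(T) = 2.
Check entry T[0,0,2] = 12: (1)·(3)·(4) + (0)·(1)·(-6) = 12.

rank(T) = 2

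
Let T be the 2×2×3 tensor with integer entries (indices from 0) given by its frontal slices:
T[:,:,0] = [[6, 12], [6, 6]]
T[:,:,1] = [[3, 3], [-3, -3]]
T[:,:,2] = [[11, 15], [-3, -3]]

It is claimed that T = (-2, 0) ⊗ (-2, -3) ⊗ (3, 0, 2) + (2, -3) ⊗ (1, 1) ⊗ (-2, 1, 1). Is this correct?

Reconstruct entry (0,0,0) from the claimed factors: Σₗ aₗ[0]bₗ[0]cₗ[0] = (-2)·(-2)·(3) + (2)·(1)·(-2) = 8, but T[0,0,0] = 6. The claim is false.

No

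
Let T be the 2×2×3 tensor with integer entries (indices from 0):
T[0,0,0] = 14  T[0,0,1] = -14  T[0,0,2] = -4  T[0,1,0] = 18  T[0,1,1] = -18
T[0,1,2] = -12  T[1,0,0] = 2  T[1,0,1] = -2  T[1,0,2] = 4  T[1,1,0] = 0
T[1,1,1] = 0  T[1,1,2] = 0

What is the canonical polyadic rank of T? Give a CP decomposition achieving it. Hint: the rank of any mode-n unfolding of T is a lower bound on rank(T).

Lower bound: the mode-2 unfolding of T (rows indexed by j, columns by (i,k) = (0,0), (0,1), (0,2), (1,0), (1,1), (1,2)) is [[14, -14, -4, 2, -2, 4], [18, -18, -12, 0, 0, 0]].
There the 2×2 minor on rows j ∈ {0, 1}, columns (i,k) ∈ {(0,0), (0,2)} is det [[14, -4], [18, -12]] = -96 ≠ 0, so this unfolding has rank ≥ 2; CP rank is at least every unfolding rank, so rank(T) ≥ 2. (Flattening ranks never certify an upper bound on CP rank; for that we must actually write T with 2 rank-1 terms.)
Upper bound — finding two terms. Write S_k = T[:,:,k] for the frontal slices: S₀ = [[14, 18], [2, 0]], S₁ = [[-14, -18], [-2, 0]], S₂ = [[-4, -12], [4, 0]].
If T = a₁ (x) b₁ (x) c₁ + a₂ (x) b₂ (x) c₂ then each S_k = c₁[k]·a₁b₁ᵀ + c₂[k]·a₂b₂ᵀ. S₀ and S₂ are linearly independent, so a₁b₁ᵀ and a₂b₂ᵀ must span the same plane of matrices: they are the rank-1 matrices of the form x·S₀ + y·S₂.
det(x·S₀ + y·S₂) is −36·x² − 48·xy + 48·y² = (-12)·(3·x − 2·y)(x + 2·y), vanishing at (x:y) = (2:3) and (2:-1).
M₁ = 2·S₀ + 3·S₂ = [[16, 0], [16, 0]] = 16·[1, 1][1, 0]ᵀ and M₂ = 2·S₀ − S₂ = [[32, 48], [0, 0]] = 16·[1, 0][2, 3]ᵀ, so take a₁ = [1, 1], b₁ = [1, 0], a₂ = [1, 0], b₂ = [2, 3].
Each slice is an integer combination of E₁ = a₁b₁ᵀ and E₂ = a₂b₂ᵀ: S₀ = 2·E₁ + 6·E₂, S₁ = −2·E₁ − 6·E₂, S₂ = 4·E₁ − 4·E₂; reading off coefficients, c₁ = [2, -2, 4] and c₂ = [6, -6, -4].
Hence T = [1, 1] (x) [1, 0] (x) [2, -2, 4] + [1, 0] (x) [2, 3] (x) [6, -6, -4], so rank(T) ≤ 2.
These bounds meet, so rank(T) = 2.

rank(T) = 2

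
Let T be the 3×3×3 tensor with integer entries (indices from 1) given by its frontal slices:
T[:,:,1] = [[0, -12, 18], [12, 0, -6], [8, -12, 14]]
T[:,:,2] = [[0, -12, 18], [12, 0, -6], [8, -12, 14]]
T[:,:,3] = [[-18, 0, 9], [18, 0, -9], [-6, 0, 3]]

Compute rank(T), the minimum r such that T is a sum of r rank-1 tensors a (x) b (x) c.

2

Lower bound: the mode-2 unfolding of T (rows indexed by j, columns by (i,k) = (1,1), (1,2), (1,3), (2,1), (2,2), (2,3), (3,1), (3,2), (3,3)) is [[0, 0, -18, 12, 12, 18, 8, 8, -6], [-12, -12, 0, 0, 0, 0, -12, -12, 0], [18, 18, 9, -6, -6, -9, 14, 14, 3]].
There the 2×2 minor on rows j ∈ {1, 2}, columns (i,k) ∈ {(1,1), (1,3)} is det [[0, -18], [-12, 0]] = -216 ≠ 0, so this unfolding has rank ≥ 2; CP rank is at least every unfolding rank, so rank(T) ≥ 2. (Flattening ranks never certify an upper bound on CP rank; for that we must actually write T with 2 rank-1 terms.)
Upper bound — finding two terms. Write S_k = T[:,:,k] for the frontal slices: S₁ = [[0, -12, 18], [12, 0, -6], [8, -12, 14]], S₂ = [[0, -12, 18], [12, 0, -6], [8, -12, 14]], S₃ = [[-18, 0, 9], [18, 0, -9], [-6, 0, 3]].
If T = a₁ (x) b₁ (x) c₁ + a₂ (x) b₂ (x) c₂ then each S_k = c₁[k]·a₁b₁ᵀ + c₂[k]·a₂b₂ᵀ. S₁ and S₃ are linearly independent, so a₁b₁ᵀ and a₂b₂ᵀ must span the same plane of matrices: they are the rank-1 matrices of the form x·S₁ + y·S₃.
The 2×2 minor of x·S₁ + y·S₃ on rows {1,2}, columns {1,2} is 144·x² + 216·xy = 72·(2·x + 3·y)(x), vanishing at (x:y) = (3:-2) and (0:1).
M₁ = 3·S₁ − 2·S₃ = [[36, -36, 36], [0, 0, 0], [36, -36, 36]] = 36·[1, 0, 1][1, -1, 1]ᵀ and M₂ = S₃ = [[-18, 0, 9], [18, 0, -9], [-6, 0, 3]] = (-3)·[3, -3, 1][2, 0, -1]ᵀ, so take a₁ = [1, 0, 1], b₁ = [1, -1, 1], a₂ = [3, -3, 1], b₂ = [2, 0, -1].
Each slice is an integer combination of E₁ = a₁b₁ᵀ and E₂ = a₂b₂ᵀ: S₁ = 12·E₁ − 2·E₂, S₂ = 12·E₁ − 2·E₂, S₃ = −3·E₂; reading off coefficients, c₁ = [12, 12, 0] and c₂ = [-2, -2, -3].
Hence T = [1, 0, 1] (x) [1, -1, 1] (x) [12, 12, 0] + [3, -3, 1] (x) [2, 0, -1] (x) [-2, -2, -3], so rank(T) ≤ 2.
These bounds meet, so rank(T) = 2.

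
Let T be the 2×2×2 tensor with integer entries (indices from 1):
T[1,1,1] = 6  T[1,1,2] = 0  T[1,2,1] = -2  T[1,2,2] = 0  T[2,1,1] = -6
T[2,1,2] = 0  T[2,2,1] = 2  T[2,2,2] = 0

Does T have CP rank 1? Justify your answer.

The mode-1 fibre T[:,1,1] = [6, -6] gives a = [1, -1] (primitive direction); the mode-2 fibre T[1,:,1] = [6, -2] gives b = [3, -1]; then c[k] = T[1,1,k] / (a[1]·b[1]) = [6, 0] / 3 = [2, 0].
Expanding [1, -1] ⊗ [3, -1] ⊗ [2, 0] reproduces all 8 entries of T, so T = [1, -1] ⊗ [3, -1] ⊗ [2, 0] and rank(T) ≤ 1.
Equivalently every frontal slice T[:,:,k] is c[k] times the rank-1 matrix [1, -1] ⊗ [3, -1]. So T has rank 1 (it is nonzero).

Yes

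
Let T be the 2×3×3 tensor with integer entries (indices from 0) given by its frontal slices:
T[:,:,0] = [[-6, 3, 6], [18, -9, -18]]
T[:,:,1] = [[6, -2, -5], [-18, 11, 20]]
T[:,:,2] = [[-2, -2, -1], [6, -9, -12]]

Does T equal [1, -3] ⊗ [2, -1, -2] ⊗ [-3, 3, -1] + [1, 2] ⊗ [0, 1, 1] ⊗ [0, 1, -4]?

Reconstruct entry (0,1,2) from the claimed factors: Σₗ aₗ[0]bₗ[1]cₗ[2] = (1)·(-1)·(-1) + (1)·(1)·(-4) = -3, but T[0,1,2] = -2. The claim is false.

No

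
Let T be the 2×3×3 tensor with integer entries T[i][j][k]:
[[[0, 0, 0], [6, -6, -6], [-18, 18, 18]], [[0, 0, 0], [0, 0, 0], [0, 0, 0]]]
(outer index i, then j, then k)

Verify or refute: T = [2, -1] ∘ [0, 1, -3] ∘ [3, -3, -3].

Reconstruct entry (1,1,0) from the claimed factors: Σₗ aₗ[1]bₗ[1]cₗ[0] = (-1)·(1)·(3) = -3, but T[1,1,0] = 0. The claim is false.

No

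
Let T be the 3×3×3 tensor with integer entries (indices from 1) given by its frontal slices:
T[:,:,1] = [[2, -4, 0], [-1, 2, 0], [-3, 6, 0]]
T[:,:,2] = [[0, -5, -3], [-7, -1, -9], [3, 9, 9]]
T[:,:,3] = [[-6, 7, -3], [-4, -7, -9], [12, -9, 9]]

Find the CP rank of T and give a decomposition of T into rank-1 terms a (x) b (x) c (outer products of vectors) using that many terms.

rank(T) = 2

Lower bound: the mode-3 unfolding of T (rows indexed by k, columns by (i,j) = (1,1), (1,2), (1,3), (2,1), (2,2), (2,3), (3,1), (3,2), (3,3)) is [[2, -4, 0, -1, 2, 0, -3, 6, 0], [0, -5, -3, -7, -1, -9, 3, 9, 9], [-6, 7, -3, -4, -7, -9, 12, -9, 9]].
There the 2×2 minor on rows k ∈ {1, 2}, columns (i,j) ∈ {(1,1), (1,2)} is det [[2, -4], [0, -5]] = -10 ≠ 0, so this unfolding has rank ≥ 2; CP rank is at least every unfolding rank, so rank(T) ≥ 2. (This is only a lower bound: in general the CP rank may exceed every unfolding rank, so we still need to exhibit 2 rank-1 terms summing to T.)
Upper bound — finding two terms. Write S_k = T[:,:,k] for the frontal slices: S₁ = [[2, -4, 0], [-1, 2, 0], [-3, 6, 0]], S₂ = [[0, -5, -3], [-7, -1, -9], [3, 9, 9]], S₃ = [[-6, 7, -3], [-4, -7, -9], [12, -9, 9]].
If T = a₁ (x) b₁ (x) c₁ + a₂ (x) b₂ (x) c₂ then each S_k = c₁[k]·a₁b₁ᵀ + c₂[k]·a₂b₂ᵀ. S₁ and S₂ are linearly independent, so a₁b₁ᵀ and a₂b₂ᵀ must span the same plane of matrices: they are the rank-1 matrices of the form x·S₁ + y·S₂.
The 2×2 minor of x·S₁ + y·S₂ on rows {1,2}, columns {1,2} is −35·xy − 35·y² = (-35)·(y)(x + y), vanishing at (x:y) = (1:0) and (1:-1).
M₁ = S₁ = [[2, -4, 0], [-1, 2, 0], [-3, 6, 0]] = [2, -1, -3][1, -2, 0]ᵀ and M₂ = S₁ − S₂ = [[2, 1, 3], [6, 3, 9], [-6, -3, -9]] = [1, 3, -3][2, 1, 3]ᵀ, so take a₁ = [2, -1, -3], b₁ = [1, -2, 0], a₂ = [1, 3, -3], b₂ = [2, 1, 3].
Each slice is an integer combination of E₁ = a₁b₁ᵀ and E₂ = a₂b₂ᵀ: S₁ = E₁, S₂ = E₁ − E₂, S₃ = −2·E₁ − E₂; reading off coefficients, c₁ = [1, 1, -2] and c₂ = [0, -1, -1].
Hence T = [2, -1, -3] (x) [1, -2, 0] (x) [1, 1, -2] + [1, 3, -3] (x) [2, 1, 3] (x) [0, -1, -1], so rank(T) ≤ 2.
These bounds meet, so rank(T) = 2.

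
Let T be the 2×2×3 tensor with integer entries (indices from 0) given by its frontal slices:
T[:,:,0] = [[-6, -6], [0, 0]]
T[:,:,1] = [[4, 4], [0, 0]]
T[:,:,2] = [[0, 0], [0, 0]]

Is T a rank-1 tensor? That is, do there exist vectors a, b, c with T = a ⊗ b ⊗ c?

If T = a ⊗ b ⊗ c then every fibre of T is a multiple of the corresponding factor, so read the factors off the fibres through the nonzero entry T[0,0,0] = -6.
The mode-1 fibre T[:,0,0] = [-6, 0] gives a = [1, 0] (primitive direction); the mode-2 fibre T[0,:,0] = [-6, -6] gives b = [1, 1]; then c[k] = T[0,0,k] / (a[0]·b[0]) = [-6, 4, 0] / 1 = [-6, 4, 0].
Expanding [1, 0] ⊗ [1, 1] ⊗ [-6, 4, 0] reproduces all 12 entries of T, so T = [1, 0] ⊗ [1, 1] ⊗ [-6, 4, 0] and rank(T) ≤ 1.
Equivalently every frontal slice T[:,:,k] is c[k] times the rank-1 matrix [1, 0] ⊗ [1, 1]. So T has rank 1 (it is nonzero).

Yes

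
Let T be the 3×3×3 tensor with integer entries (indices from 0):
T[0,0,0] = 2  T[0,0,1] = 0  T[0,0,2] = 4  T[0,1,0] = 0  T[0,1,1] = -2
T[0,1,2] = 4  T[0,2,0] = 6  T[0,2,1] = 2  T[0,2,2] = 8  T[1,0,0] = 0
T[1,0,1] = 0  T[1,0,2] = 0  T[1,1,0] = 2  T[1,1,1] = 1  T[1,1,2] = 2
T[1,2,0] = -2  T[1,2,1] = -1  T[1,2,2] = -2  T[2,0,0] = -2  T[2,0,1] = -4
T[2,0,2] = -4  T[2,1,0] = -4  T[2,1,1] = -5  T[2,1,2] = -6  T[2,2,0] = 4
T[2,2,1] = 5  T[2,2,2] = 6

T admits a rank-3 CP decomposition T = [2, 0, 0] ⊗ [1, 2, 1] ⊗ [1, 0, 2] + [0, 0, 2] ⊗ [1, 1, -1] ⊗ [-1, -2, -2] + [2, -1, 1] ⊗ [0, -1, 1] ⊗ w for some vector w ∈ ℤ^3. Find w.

Subtract the known terms from T to get the rank-1 residual R = [2, -1, 1] ⊗ [0, -1, 1] ⊗ w, so R[i,j,k] = a[i]·b[j]·w[k]. Pick indices with nonzero a[0]·b[1] = (2)·(-1) = -2. Only the fibre through (0,1,·) is needed: R[0,1,:] = T[0,1,:] − Σₗ aₗ[0]bₗ[1]cₗ = [0, -2, 4] − (2)·(2)·[1, 0, 2] − (0)·(1)·[-1, -2, -2] = [-4, -2, -4]. Then w[k] = R[0,1,k] / -2 for each k, giving w = [-4, -2, -4] / -2 = [2, 1, 2].

w = [2, 1, 2]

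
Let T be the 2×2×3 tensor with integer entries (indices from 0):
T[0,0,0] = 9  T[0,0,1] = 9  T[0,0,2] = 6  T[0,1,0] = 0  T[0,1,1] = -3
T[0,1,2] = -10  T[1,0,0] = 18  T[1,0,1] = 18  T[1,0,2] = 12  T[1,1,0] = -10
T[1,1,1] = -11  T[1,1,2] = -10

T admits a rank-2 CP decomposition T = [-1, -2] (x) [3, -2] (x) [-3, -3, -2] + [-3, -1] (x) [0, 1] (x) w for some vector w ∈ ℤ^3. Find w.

Subtract the known terms from T to get the rank-1 residual R = [-3, -1] (x) [0, 1] (x) w, so R[i,j,k] = a[i]·b[j]·w[k]. Pick indices with nonzero a[0]·b[1] = (-3)·(1) = -3. Only the fibre through (0,1,·) is needed: R[0,1,:] = T[0,1,:] − Σₗ aₗ[0]bₗ[1]cₗ = [0, -3, -10] − (-1)·(-2)·[-3, -3, -2] = [6, 3, -6]. Then w[k] = R[0,1,k] / -3 for each k, giving w = [6, 3, -6] / -3 = [-2, -1, 2].

w = [-2, -1, 2]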